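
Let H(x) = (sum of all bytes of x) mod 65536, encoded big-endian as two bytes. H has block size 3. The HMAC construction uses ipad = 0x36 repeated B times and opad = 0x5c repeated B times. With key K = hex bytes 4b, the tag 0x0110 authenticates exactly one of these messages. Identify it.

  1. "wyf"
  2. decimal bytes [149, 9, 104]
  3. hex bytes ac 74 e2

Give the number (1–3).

Key hex bytes 4b is 1 byte ≤ B = 3; zero-pad to 3 bytes: K' = 4b 00 00.
K' ⊕ ipad = 7d 36 36; K' ⊕ opad = 17 5c 5c.
m1: inner = H(7d 36 36 77 79 66) = 02 3f; tag = H(17 5c 5c 02 3f) = 0110 ← matches
m2: inner = H(7d 36 36 95 09 68) = 01 ef; tag = H(17 5c 5c 01 ef) = 01bf
m3: inner = H(7d 36 36 ac 74 e2) = 02 eb; tag = H(17 5c 5c 02 eb) = 01bc

1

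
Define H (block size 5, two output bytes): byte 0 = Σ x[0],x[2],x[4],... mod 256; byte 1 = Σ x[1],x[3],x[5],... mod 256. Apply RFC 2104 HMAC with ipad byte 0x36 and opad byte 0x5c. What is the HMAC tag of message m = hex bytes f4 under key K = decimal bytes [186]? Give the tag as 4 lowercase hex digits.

Key decimal bytes [186] = ba is 1 byte ≤ B = 5; zero-pad to 5 bytes: K' = ba 00 00 00 00.
K' ⊕ ipad = 8c 36 36 36 36.  K' ⊕ opad = e6 5c 5c 5c 5c.
Inner input = (K'⊕ipad) ∥ m = 8c 36 36 36 36 ∥ f4.
Inner hash: even-index sum = 248 mod 256 = 248; odd-index sum = 352 mod 256 = 96 → f8 60.
Outer input = (K'⊕opad) ∥ inner = e6 5c 5c 5c 5c ∥ f8 60.
Outer hash (tag): even-index sum = 510 mod 256 = 254; odd-index sum = 432 mod 256 = 176 → fe b0.

feb0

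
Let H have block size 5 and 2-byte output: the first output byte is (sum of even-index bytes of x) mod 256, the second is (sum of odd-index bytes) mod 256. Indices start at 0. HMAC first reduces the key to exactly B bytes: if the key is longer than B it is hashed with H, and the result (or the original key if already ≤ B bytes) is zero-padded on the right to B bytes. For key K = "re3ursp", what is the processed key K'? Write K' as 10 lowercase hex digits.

|K| = 7 > B = 5, so first hash the key.
H(K): even-index sum = 391 mod 256 = 135; odd-index sum = 333 mod 256 = 77 → 87 4d.
Zero-pad H(K) = 87 4d to 5 bytes: K' = 87 4d 00 00 00.

874d000000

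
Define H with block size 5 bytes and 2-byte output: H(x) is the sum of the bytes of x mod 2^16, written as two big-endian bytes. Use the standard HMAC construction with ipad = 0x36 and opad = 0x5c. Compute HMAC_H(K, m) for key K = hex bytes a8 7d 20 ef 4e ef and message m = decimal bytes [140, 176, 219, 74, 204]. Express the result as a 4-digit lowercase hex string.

01ef

Key hex bytes a8 7d 20 ef 4e ef is 6 bytes > B = 5, so hash it first: H(key) = 03 71, then zero-pad to 5 bytes: K' = 03 71 00 00 00.
K' ⊕ ipad = 35 47 36 36 36.  K' ⊕ opad = 5f 2d 5c 5c 5c.
Inner input = (K'⊕ipad) ∥ m = 35 47 36 36 36 ∥ 8c b0 db 4a cc.
Inner hash: sum = 53+71+54+54+54+140+176+219+74+204 = 1099 → 04 4b.
Outer input = (K'⊕opad) ∥ inner = 5f 2d 5c 5c 5c ∥ 04 4b.
Outer hash (tag): sum = 95+45+92+92+92+4+75 = 495 → 01 ef.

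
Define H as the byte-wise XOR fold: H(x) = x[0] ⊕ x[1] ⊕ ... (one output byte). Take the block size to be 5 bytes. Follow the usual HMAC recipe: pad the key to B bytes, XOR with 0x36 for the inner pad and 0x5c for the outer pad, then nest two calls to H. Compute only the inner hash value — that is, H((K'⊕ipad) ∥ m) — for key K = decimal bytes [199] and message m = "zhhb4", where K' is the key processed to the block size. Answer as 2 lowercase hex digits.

Key decimal bytes [199] = c7 is 1 byte ≤ B = 5; zero-pad to 5 bytes: K' = c7 00 00 00 00.
K' ⊕ ipad = f1 36 36 36 36.
Inner input = f1 36 36 36 36 ∥ 7a 68 68 62 34.
Inner hash: XOR f1⊕36⊕36⊕36⊕36⊕7a⊕68⊕68⊕62⊕34 = dd.

dd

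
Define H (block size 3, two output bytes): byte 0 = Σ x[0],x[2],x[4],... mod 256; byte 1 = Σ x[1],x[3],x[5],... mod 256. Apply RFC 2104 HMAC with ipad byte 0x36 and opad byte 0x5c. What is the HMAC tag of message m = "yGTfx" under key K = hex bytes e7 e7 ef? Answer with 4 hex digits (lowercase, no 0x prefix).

Key hex bytes e7 e7 ef is exactly B = 3 bytes: K' = e7 e7 ef.
K' ⊕ ipad = d1 d1 d9.  K' ⊕ opad = bb bb b3.
Inner input = (K'⊕ipad) ∥ m = d1 d1 d9 ∥ 79 47 54 66 78.
Inner hash: even-index sum = 599 mod 256 = 87; odd-index sum = 534 mod 256 = 22 → 57 16.
Outer input = (K'⊕opad) ∥ inner = bb bb b3 ∥ 57 16.
Outer hash (tag): even-index sum = 388 mod 256 = 132; odd-index sum = 274 mod 256 = 18 → 84 12.

8412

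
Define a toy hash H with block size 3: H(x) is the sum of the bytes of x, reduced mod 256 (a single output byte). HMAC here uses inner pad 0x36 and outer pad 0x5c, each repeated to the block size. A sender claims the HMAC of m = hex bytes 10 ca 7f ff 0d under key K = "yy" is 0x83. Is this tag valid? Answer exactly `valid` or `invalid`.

invalid

Key "yy" = 79 79 is 2 bytes ≤ B = 3; zero-pad to 3 bytes: K' = 79 79 00.
K' ⊕ ipad = 4f 4f 36; K' ⊕ opad = 25 25 5c.
Inner hash: sum = 79+79+54+16+202+127+255+13 = 825; mod 256 = 57 → 39.
Outer hash (recomputed tag): sum = 37+37+92+57 = 223 → df.
Recomputed tag = df; claimed = 83 → mismatch.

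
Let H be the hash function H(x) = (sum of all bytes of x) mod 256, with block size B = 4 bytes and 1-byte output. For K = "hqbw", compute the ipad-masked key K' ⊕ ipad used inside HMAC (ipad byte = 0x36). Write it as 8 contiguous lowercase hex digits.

5e475441

Key "hqbw" = 68 71 62 77 is exactly B = 4 bytes: K' = 68 71 62 77.
XOR each byte with 0x36: 68⊕36=5e, 71⊕36=47, 62⊕36=54, 77⊕36=41.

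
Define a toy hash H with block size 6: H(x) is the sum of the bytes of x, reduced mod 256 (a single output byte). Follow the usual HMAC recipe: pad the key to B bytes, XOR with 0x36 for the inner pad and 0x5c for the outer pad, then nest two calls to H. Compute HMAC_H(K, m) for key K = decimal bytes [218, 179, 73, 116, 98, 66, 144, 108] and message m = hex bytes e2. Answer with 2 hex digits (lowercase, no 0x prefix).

4e

Key decimal bytes [218, 179, 73, 116, 98, 66, 144, 108] = da b3 49 74 62 42 90 6c is 8 bytes > B = 6, so hash it first: H(key) = ea, then zero-pad to 6 bytes: K' = ea 00 00 00 00 00.
K' ⊕ ipad = dc 36 36 36 36 36.  K' ⊕ opad = b6 5c 5c 5c 5c 5c.
Inner input = (K'⊕ipad) ∥ m = dc 36 36 36 36 36 ∥ e2.
Inner hash: sum = 220+54+54+54+54+54+226 = 716; mod 256 = 204 → cc.
Outer input = (K'⊕opad) ∥ inner = b6 5c 5c 5c 5c 5c ∥ cc.
Outer hash (tag): sum = 182+92+92+92+92+92+204 = 846; mod 256 = 78 → 4e.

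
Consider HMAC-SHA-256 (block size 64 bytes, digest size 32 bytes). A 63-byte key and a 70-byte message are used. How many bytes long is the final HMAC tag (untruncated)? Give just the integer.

The tag is one SHA-256 digest: 32 bytes.

32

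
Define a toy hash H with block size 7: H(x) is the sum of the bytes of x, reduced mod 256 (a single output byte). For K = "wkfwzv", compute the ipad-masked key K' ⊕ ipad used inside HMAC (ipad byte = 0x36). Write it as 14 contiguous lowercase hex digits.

415d50414c4036

Key "wkfwzv" = 77 6b 66 77 7a 76 is 6 bytes ≤ B = 7; zero-pad to 7 bytes: K' = 77 6b 66 77 7a 76 00.
XOR each byte with 0x36: 77⊕36=41, 6b⊕36=5d, 66⊕36=50, 77⊕36=41, 7a⊕36=4c, 76⊕36=40, 00⊕36=36.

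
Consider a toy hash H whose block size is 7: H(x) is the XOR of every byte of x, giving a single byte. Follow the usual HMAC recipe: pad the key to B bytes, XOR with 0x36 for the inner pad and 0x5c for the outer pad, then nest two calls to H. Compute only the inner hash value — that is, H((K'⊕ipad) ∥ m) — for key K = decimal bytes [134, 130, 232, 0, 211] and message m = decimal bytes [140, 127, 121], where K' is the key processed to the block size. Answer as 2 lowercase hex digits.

83

Key decimal bytes [134, 130, 232, 0, 211] = 86 82 e8 00 d3 is 5 bytes ≤ B = 7; zero-pad to 7 bytes: K' = 86 82 e8 00 d3 00 00.
K' ⊕ ipad = b0 b4 de 36 e5 36 36.
Inner input = b0 b4 de 36 e5 36 36 ∥ 8c 7f 79.
Inner hash: XOR b0⊕b4⊕de⊕36⊕e5⊕36⊕36⊕8c⊕7f⊕79 = 83.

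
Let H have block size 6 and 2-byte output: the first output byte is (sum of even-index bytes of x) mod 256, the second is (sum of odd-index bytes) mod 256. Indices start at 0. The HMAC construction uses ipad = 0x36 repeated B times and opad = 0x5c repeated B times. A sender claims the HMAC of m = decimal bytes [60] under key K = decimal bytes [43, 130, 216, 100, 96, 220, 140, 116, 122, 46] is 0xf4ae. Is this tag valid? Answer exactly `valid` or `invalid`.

valid

Key decimal bytes [43, 130, 216, 100, 96, 220, 140, 116, 122, 46] = 2b 82 d8 64 60 dc 8c 74 7a 2e is 10 bytes > B = 6, so hash it first: H(key) = 69 64, then zero-pad to 6 bytes: K' = 69 64 00 00 00 00.
K' ⊕ ipad = 5f 52 36 36 36 36; K' ⊕ opad = 35 38 5c 5c 5c 5c.
Inner hash: even-index sum = 263 mod 256 = 7; odd-index sum = 190 mod 256 = 190 → 07 be.
Outer hash (recomputed tag): even-index sum = 244 mod 256 = 244; odd-index sum = 430 mod 256 = 174 → f4 ae.
Recomputed tag = f4ae; claimed = f4ae → match.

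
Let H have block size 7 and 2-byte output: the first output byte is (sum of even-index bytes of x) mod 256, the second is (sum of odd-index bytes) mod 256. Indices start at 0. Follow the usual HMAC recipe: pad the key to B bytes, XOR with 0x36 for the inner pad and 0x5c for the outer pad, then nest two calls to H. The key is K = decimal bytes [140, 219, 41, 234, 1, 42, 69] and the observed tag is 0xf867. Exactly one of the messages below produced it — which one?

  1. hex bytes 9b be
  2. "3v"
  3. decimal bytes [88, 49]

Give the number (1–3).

3

Key decimal bytes [140, 219, 41, 234, 1, 42, 69] = 8c db 29 ea 01 2a 45 is exactly B = 7 bytes: K' = 8c db 29 ea 01 2a 45.
K' ⊕ ipad = ba ed 1f dc 37 1c 73; K' ⊕ opad = d0 87 75 b6 5d 76 19.
m1: inner = H(ba ed 1f dc 37 1c 73 9b be) = 41 80; tag = H(d0 87 75 b6 5d 76 19 41 80) = 3bf4
m2: inner = H(ba ed 1f dc 37 1c 73 33 76) = f9 18; tag = H(d0 87 75 b6 5d 76 19 f9 18) = d3ac
m3: inner = H(ba ed 1f dc 37 1c 73 58 31) = b4 3d; tag = H(d0 87 75 b6 5d 76 19 b4 3d) = f867 ← matches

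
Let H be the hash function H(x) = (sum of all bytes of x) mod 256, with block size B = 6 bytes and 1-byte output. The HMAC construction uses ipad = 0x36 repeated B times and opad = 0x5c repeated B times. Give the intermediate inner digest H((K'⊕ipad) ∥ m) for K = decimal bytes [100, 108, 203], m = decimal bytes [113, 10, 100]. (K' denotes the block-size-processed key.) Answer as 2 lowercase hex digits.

2a

Key decimal bytes [100, 108, 203] = 64 6c cb is 3 bytes ≤ B = 6; zero-pad to 6 bytes: K' = 64 6c cb 00 00 00.
K' ⊕ ipad = 52 5a fd 36 36 36.
Inner input = 52 5a fd 36 36 36 ∥ 71 0a 64.
Inner hash: sum = 82+90+253+54+54+54+113+10+100 = 810; mod 256 = 42 → 2a.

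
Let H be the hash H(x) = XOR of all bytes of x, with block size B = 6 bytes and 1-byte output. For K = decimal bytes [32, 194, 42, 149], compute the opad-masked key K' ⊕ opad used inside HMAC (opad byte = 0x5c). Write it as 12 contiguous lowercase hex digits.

7c9e76c95c5c

Key decimal bytes [32, 194, 42, 149] = 20 c2 2a 95 is 4 bytes ≤ B = 6; zero-pad to 6 bytes: K' = 20 c2 2a 95 00 00.
XOR each byte with 0x5c: 20⊕5c=7c, c2⊕5c=9e, 2a⊕5c=76, 95⊕5c=c9, 00⊕5c=5c, 00⊕5c=5c.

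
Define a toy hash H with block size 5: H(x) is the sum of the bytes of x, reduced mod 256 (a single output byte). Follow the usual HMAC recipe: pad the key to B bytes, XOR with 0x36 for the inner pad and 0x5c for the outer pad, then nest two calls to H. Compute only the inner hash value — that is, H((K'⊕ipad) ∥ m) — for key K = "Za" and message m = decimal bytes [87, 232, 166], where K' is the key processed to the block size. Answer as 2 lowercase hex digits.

Key "Za" = 5a 61 is 2 bytes ≤ B = 5; zero-pad to 5 bytes: K' = 5a 61 00 00 00.
K' ⊕ ipad = 6c 57 36 36 36.
Inner input = 6c 57 36 36 36 ∥ 57 e8 a6.
Inner hash: sum = 108+87+54+54+54+87+232+166 = 842; mod 256 = 74 → 4a.

4a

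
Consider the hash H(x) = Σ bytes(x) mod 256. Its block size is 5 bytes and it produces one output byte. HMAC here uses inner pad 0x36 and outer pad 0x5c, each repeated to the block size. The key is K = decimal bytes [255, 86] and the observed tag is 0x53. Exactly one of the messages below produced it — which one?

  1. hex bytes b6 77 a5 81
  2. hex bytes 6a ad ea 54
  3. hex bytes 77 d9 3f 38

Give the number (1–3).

3

Key decimal bytes [255, 86] = ff 56 is 2 bytes ≤ B = 5; zero-pad to 5 bytes: K' = ff 56 00 00 00.
K' ⊕ ipad = c9 60 36 36 36; K' ⊕ opad = a3 0a 5c 5c 5c.
m1: inner = H(c9 60 36 36 36 b6 77 a5 81) = 1e; tag = H(a3 0a 5c 5c 5c 1e) = df
m2: inner = H(c9 60 36 36 36 6a ad ea 54) = 20; tag = H(a3 0a 5c 5c 5c 20) = e1
m3: inner = H(c9 60 36 36 36 77 d9 3f 38) = 92; tag = H(a3 0a 5c 5c 5c 92) = 53 ← matches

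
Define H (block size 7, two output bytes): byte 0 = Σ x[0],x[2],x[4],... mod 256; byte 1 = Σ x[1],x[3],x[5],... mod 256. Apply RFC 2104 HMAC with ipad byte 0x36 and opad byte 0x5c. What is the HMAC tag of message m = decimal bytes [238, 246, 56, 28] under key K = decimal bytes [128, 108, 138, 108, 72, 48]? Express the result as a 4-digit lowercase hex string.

0204

Key decimal bytes [128, 108, 138, 108, 72, 48] = 80 6c 8a 6c 48 30 is 6 bytes ≤ B = 7; zero-pad to 7 bytes: K' = 80 6c 8a 6c 48 30 00.
K' ⊕ ipad = b6 5a bc 5a 7e 06 36.  K' ⊕ opad = dc 30 d6 30 14 6c 5c.
Inner input = (K'⊕ipad) ∥ m = b6 5a bc 5a 7e 06 36 ∥ ee f6 38 1c.
Inner hash: even-index sum = 824 mod 256 = 56; odd-index sum = 480 mod 256 = 224 → 38 e0.
Outer input = (K'⊕opad) ∥ inner = dc 30 d6 30 14 6c 5c ∥ 38 e0.
Outer hash (tag): even-index sum = 770 mod 256 = 2; odd-index sum = 260 mod 256 = 4 → 02 04.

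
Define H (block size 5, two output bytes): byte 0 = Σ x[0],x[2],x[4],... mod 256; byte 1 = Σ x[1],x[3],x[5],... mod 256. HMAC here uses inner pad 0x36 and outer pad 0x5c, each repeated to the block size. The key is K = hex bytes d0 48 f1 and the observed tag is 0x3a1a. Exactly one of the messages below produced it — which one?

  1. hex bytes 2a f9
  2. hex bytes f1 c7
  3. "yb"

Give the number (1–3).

2

Key hex bytes d0 48 f1 is 3 bytes ≤ B = 5; zero-pad to 5 bytes: K' = d0 48 f1 00 00.
K' ⊕ ipad = e6 7e c7 36 36; K' ⊕ opad = 8c 14 ad 5c 5c.
m1: inner = H(e6 7e c7 36 36 2a f9) = dc de; tag = H(8c 14 ad 5c 5c dc de) = 734c
m2: inner = H(e6 7e c7 36 36 f1 c7) = aa a5; tag = H(8c 14 ad 5c 5c aa a5) = 3a1a ← matches
m3: inner = H(e6 7e c7 36 36 79 62) = 45 2d; tag = H(8c 14 ad 5c 5c 45 2d) = c2b5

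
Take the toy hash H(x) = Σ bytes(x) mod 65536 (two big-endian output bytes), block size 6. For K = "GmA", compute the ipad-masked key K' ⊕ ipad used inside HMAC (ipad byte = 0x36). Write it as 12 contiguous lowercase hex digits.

715b77363636

Key "GmA" = 47 6d 41 is 3 bytes ≤ B = 6; zero-pad to 6 bytes: K' = 47 6d 41 00 00 00.
XOR each byte with 0x36: 47⊕36=71, 6d⊕36=5b, 41⊕36=77, 00⊕36=36, 00⊕36=36, 00⊕36=36.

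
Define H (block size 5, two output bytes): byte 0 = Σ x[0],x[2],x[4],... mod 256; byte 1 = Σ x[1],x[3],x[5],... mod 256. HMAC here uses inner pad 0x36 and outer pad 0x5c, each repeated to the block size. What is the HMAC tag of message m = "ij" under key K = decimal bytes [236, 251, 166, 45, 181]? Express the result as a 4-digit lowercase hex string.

Key decimal bytes [236, 251, 166, 45, 181] = ec fb a6 2d b5 is exactly B = 5 bytes: K' = ec fb a6 2d b5.
K' ⊕ ipad = da cd 90 1b 83.  K' ⊕ opad = b0 a7 fa 71 e9.
Inner input = (K'⊕ipad) ∥ m = da cd 90 1b 83 ∥ 69 6a.
Inner hash: even-index sum = 599 mod 256 = 87; odd-index sum = 337 mod 256 = 81 → 57 51.
Outer input = (K'⊕opad) ∥ inner = b0 a7 fa 71 e9 ∥ 57 51.
Outer hash (tag): even-index sum = 740 mod 256 = 228; odd-index sum = 367 mod 256 = 111 → e4 6f.

e46f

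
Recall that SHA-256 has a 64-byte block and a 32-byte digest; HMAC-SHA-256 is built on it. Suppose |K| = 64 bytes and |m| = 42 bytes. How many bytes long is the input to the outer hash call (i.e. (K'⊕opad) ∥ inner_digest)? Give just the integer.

96

Key is 64 ≤ 64 bytes, zero-padded: |K'| = 64.
Outer input = (K'⊕opad) ∥ H(inner) → 64 + 32 = 96 bytes.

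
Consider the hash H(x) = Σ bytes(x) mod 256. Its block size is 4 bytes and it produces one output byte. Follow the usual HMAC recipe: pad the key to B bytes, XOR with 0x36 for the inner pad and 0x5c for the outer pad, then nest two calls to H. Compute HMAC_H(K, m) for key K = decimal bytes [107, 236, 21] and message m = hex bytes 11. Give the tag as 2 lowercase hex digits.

2d

Key decimal bytes [107, 236, 21] = 6b ec 15 is 3 bytes ≤ B = 4; zero-pad to 4 bytes: K' = 6b ec 15 00.
K' ⊕ ipad = 5d da 23 36.  K' ⊕ opad = 37 b0 49 5c.
Inner input = (K'⊕ipad) ∥ m = 5d da 23 36 ∥ 11.
Inner hash: sum = 93+218+35+54+17 = 417; mod 256 = 161 → a1.
Outer input = (K'⊕opad) ∥ inner = 37 b0 49 5c ∥ a1.
Outer hash (tag): sum = 55+176+73+92+161 = 557; mod 256 = 45 → 2d.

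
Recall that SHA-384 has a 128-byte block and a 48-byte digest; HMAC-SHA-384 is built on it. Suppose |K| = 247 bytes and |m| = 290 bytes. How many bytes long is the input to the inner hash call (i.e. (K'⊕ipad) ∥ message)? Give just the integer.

Key is 247 > 128 bytes, so it is hashed to 48 bytes then zero-padded to 128: |K'| = 128.
Inner input = (K'⊕ipad) ∥ m → 128 + 290 = 418 bytes.

418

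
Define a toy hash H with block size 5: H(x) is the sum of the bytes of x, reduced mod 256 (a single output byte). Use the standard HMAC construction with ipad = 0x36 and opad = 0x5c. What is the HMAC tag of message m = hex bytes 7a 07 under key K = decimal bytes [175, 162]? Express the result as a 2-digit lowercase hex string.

Key decimal bytes [175, 162] = af a2 is 2 bytes ≤ B = 5; zero-pad to 5 bytes: K' = af a2 00 00 00.
K' ⊕ ipad = 99 94 36 36 36.  K' ⊕ opad = f3 fe 5c 5c 5c.
Inner input = (K'⊕ipad) ∥ m = 99 94 36 36 36 ∥ 7a 07.
Inner hash: sum = 153+148+54+54+54+122+7 = 592; mod 256 = 80 → 50.
Outer input = (K'⊕opad) ∥ inner = f3 fe 5c 5c 5c ∥ 50.
Outer hash (tag): sum = 243+254+92+92+92+80 = 853; mod 256 = 85 → 55.

55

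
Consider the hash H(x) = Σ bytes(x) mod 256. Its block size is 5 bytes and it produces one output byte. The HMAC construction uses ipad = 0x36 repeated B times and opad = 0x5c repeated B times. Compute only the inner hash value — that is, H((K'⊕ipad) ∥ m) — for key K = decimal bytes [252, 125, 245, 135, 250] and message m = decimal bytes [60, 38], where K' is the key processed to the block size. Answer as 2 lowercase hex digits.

Key decimal bytes [252, 125, 245, 135, 250] = fc 7d f5 87 fa is exactly B = 5 bytes: K' = fc 7d f5 87 fa.
K' ⊕ ipad = ca 4b c3 b1 cc.
Inner input = ca 4b c3 b1 cc ∥ 3c 26.
Inner hash: sum = 202+75+195+177+204+60+38 = 951; mod 256 = 183 → b7.

b7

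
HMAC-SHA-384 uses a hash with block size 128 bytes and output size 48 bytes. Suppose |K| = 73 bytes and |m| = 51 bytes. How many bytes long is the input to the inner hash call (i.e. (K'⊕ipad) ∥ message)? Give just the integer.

179

Key is 73 ≤ 128 bytes, zero-padded: |K'| = 128.
Inner input = (K'⊕ipad) ∥ m → 128 + 51 = 179 bytes.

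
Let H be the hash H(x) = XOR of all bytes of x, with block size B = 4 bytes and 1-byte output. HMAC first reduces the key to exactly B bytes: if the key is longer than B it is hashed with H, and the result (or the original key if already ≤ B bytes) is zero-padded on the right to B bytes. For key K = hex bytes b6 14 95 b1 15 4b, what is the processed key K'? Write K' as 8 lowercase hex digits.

d8000000

|K| = 6 > B = 4, so first hash the key.
H(K): XOR b6⊕14⊕95⊕b1⊕15⊕4b = d8.
Zero-pad H(K) = d8 to 4 bytes: K' = d8 00 00 00.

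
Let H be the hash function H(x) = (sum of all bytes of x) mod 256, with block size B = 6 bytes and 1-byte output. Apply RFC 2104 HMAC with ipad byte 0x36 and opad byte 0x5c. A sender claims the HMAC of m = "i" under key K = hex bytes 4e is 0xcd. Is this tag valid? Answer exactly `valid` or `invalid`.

Key hex bytes 4e is 1 byte ≤ B = 6; zero-pad to 6 bytes: K' = 4e 00 00 00 00 00.
K' ⊕ ipad = 78 36 36 36 36 36; K' ⊕ opad = 12 5c 5c 5c 5c 5c.
Inner hash: sum = 120+54+54+54+54+54+105 = 495; mod 256 = 239 → ef.
Outer hash (recomputed tag): sum = 18+92+92+92+92+92+239 = 717; mod 256 = 205 → cd.
Recomputed tag = cd; claimed = cd → match.

valid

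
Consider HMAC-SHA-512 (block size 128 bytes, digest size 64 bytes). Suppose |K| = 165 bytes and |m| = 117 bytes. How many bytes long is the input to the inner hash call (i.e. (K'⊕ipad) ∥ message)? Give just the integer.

Key is 165 > 128 bytes, so it is hashed to 64 bytes then zero-padded to 128: |K'| = 128.
Inner input = (K'⊕ipad) ∥ m → 128 + 117 = 245 bytes.

245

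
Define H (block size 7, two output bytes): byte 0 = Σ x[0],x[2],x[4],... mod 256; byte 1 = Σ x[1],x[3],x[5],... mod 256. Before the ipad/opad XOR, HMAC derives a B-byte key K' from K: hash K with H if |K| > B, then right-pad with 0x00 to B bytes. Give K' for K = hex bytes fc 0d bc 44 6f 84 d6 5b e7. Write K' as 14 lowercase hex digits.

|K| = 9 > B = 7, so first hash the key.
H(K): even-index sum = 996 mod 256 = 228; odd-index sum = 304 mod 256 = 48 → e4 30.
Zero-pad H(K) = e4 30 to 7 bytes: K' = e4 30 00 00 00 00 00.

e4300000000000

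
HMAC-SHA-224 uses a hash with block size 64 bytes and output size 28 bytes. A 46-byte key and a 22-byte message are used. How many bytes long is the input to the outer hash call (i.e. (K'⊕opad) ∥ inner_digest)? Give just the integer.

Key is 46 ≤ 64 bytes, zero-padded: |K'| = 64.
Outer input = (K'⊕opad) ∥ H(inner) → 64 + 28 = 92 bytes.

92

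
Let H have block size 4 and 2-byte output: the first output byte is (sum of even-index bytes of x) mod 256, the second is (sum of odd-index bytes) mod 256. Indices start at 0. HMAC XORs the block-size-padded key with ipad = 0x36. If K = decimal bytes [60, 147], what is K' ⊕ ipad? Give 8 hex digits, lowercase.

0aa53636

Key decimal bytes [60, 147] = 3c 93 is 2 bytes ≤ B = 4; zero-pad to 4 bytes: K' = 3c 93 00 00.
XOR each byte with 0x36: 3c⊕36=0a, 93⊕36=a5, 00⊕36=36, 00⊕36=36.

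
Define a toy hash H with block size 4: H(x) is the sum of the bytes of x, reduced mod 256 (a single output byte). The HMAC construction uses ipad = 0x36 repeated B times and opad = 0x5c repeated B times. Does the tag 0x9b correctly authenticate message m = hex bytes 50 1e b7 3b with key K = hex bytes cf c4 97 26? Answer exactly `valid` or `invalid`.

Key hex bytes cf c4 97 26 is exactly B = 4 bytes: K' = cf c4 97 26.
K' ⊕ ipad = f9 f2 a1 10; K' ⊕ opad = 93 98 cb 7a.
Inner hash: sum = 249+242+161+16+80+30+183+59 = 1020; mod 256 = 252 → fc.
Outer hash (recomputed tag): sum = 147+152+203+122+252 = 876; mod 256 = 108 → 6c.
Recomputed tag = 6c; claimed = 9b → mismatch.

invalid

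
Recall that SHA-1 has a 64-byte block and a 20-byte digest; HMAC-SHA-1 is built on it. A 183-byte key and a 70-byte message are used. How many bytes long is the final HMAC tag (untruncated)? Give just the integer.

20

The tag is one SHA-1 digest: 20 bytes.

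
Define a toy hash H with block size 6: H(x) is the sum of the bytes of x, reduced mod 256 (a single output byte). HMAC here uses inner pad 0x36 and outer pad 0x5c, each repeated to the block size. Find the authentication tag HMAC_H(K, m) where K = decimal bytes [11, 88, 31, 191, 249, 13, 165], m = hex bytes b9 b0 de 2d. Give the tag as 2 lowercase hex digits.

Key decimal bytes [11, 88, 31, 191, 249, 13, 165] = 0b 58 1f bf f9 0d a5 is 7 bytes > B = 6, so hash it first: H(key) = ec, then zero-pad to 6 bytes: K' = ec 00 00 00 00 00.
K' ⊕ ipad = da 36 36 36 36 36.  K' ⊕ opad = b0 5c 5c 5c 5c 5c.
Inner input = (K'⊕ipad) ∥ m = da 36 36 36 36 36 ∥ b9 b0 de 2d.
Inner hash: sum = 218+54+54+54+54+54+185+176+222+45 = 1116; mod 256 = 92 → 5c.
Outer input = (K'⊕opad) ∥ inner = b0 5c 5c 5c 5c 5c ∥ 5c.
Outer hash (tag): sum = 176+92+92+92+92+92+92 = 728; mod 256 = 216 → d8.

d8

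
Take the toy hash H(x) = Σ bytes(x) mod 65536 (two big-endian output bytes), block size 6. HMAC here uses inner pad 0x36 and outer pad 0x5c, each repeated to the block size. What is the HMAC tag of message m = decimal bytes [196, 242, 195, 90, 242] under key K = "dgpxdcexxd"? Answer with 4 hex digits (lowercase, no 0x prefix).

Key "dgpxdcexxd" = 64 67 70 78 64 63 65 78 78 64 is 10 bytes > B = 6, so hash it first: H(key) = 04 33, then zero-pad to 6 bytes: K' = 04 33 00 00 00 00.
K' ⊕ ipad = 32 05 36 36 36 36.  K' ⊕ opad = 58 6f 5c 5c 5c 5c.
Inner input = (K'⊕ipad) ∥ m = 32 05 36 36 36 36 ∥ c4 f2 c3 5a f2.
Inner hash: sum = 50+5+54+54+54+54+196+242+195+90+242 = 1236 → 04 d4.
Outer input = (K'⊕opad) ∥ inner = 58 6f 5c 5c 5c 5c ∥ 04 d4.
Outer hash (tag): sum = 88+111+92+92+92+92+4+212 = 783 → 03 0f.

030f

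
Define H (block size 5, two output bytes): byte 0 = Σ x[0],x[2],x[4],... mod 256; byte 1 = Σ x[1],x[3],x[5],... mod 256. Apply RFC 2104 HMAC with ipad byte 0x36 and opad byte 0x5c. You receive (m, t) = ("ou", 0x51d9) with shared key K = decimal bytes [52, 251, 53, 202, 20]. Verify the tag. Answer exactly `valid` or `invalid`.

valid

Key decimal bytes [52, 251, 53, 202, 20] = 34 fb 35 ca 14 is exactly B = 5 bytes: K' = 34 fb 35 ca 14.
K' ⊕ ipad = 02 cd 03 fc 22; K' ⊕ opad = 68 a7 69 96 48.
Inner hash: even-index sum = 156 mod 256 = 156; odd-index sum = 568 mod 256 = 56 → 9c 38.
Outer hash (recomputed tag): even-index sum = 337 mod 256 = 81; odd-index sum = 473 mod 256 = 217 → 51 d9.
Recomputed tag = 51d9; claimed = 51d9 → match.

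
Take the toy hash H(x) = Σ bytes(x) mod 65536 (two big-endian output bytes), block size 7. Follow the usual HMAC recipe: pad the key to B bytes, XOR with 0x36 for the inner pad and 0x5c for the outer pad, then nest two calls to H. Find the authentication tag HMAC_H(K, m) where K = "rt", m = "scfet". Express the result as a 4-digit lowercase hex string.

02ce

Key "rt" = 72 74 is 2 bytes ≤ B = 7; zero-pad to 7 bytes: K' = 72 74 00 00 00 00 00.
K' ⊕ ipad = 44 42 36 36 36 36 36.  K' ⊕ opad = 2e 28 5c 5c 5c 5c 5c.
Inner input = (K'⊕ipad) ∥ m = 44 42 36 36 36 36 36 ∥ 73 63 66 65 74.
Inner hash: sum = 68+66+54+54+54+54+54+115+99+102+101+116 = 937 → 03 a9.
Outer input = (K'⊕opad) ∥ inner = 2e 28 5c 5c 5c 5c 5c ∥ 03 a9.
Outer hash (tag): sum = 46+40+92+92+92+92+92+3+169 = 718 → 02 ce.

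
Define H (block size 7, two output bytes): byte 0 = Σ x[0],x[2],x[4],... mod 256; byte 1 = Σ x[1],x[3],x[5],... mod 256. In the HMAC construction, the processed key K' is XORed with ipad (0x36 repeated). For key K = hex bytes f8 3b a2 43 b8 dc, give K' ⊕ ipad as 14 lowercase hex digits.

Key hex bytes f8 3b a2 43 b8 dc is 6 bytes ≤ B = 7; zero-pad to 7 bytes: K' = f8 3b a2 43 b8 dc 00.
XOR each byte with 0x36: f8⊕36=ce, 3b⊕36=0d, a2⊕36=94, 43⊕36=75, b8⊕36=8e, dc⊕36=ea, 00⊕36=36.

ce0d94758eea36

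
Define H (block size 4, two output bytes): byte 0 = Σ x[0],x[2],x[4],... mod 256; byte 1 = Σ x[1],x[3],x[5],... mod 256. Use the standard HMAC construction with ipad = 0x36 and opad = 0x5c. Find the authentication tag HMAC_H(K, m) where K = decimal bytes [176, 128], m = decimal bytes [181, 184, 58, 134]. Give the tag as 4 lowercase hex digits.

f362

Key decimal bytes [176, 128] = b0 80 is 2 bytes ≤ B = 4; zero-pad to 4 bytes: K' = b0 80 00 00.
K' ⊕ ipad = 86 b6 36 36.  K' ⊕ opad = ec dc 5c 5c.
Inner input = (K'⊕ipad) ∥ m = 86 b6 36 36 ∥ b5 b8 3a 86.
Inner hash: even-index sum = 427 mod 256 = 171; odd-index sum = 554 mod 256 = 42 → ab 2a.
Outer input = (K'⊕opad) ∥ inner = ec dc 5c 5c ∥ ab 2a.
Outer hash (tag): even-index sum = 499 mod 256 = 243; odd-index sum = 354 mod 256 = 98 → f3 62.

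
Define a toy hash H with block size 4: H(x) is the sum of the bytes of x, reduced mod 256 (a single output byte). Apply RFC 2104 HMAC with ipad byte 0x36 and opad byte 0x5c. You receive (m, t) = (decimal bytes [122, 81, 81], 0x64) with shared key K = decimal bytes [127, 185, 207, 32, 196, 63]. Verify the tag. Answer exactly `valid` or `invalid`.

Key decimal bytes [127, 185, 207, 32, 196, 63] = 7f b9 cf 20 c4 3f is 6 bytes > B = 4, so hash it first: H(key) = 2a, then zero-pad to 4 bytes: K' = 2a 00 00 00.
K' ⊕ ipad = 1c 36 36 36; K' ⊕ opad = 76 5c 5c 5c.
Inner hash: sum = 28+54+54+54+122+81+81 = 474; mod 256 = 218 → da.
Outer hash (recomputed tag): sum = 118+92+92+92+218 = 612; mod 256 = 100 → 64.
Recomputed tag = 64; claimed = 64 → match.

valid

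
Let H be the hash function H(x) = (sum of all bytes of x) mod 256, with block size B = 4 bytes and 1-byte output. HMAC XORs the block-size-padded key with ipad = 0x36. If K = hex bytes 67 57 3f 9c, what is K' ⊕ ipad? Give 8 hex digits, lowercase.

Key hex bytes 67 57 3f 9c is exactly B = 4 bytes: K' = 67 57 3f 9c.
XOR each byte with 0x36: 67⊕36=51, 57⊕36=61, 3f⊕36=09, 9c⊕36=aa.

516109aa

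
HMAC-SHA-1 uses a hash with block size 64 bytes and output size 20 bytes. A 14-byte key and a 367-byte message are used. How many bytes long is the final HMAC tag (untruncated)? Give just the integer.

20

The tag is one SHA-1 digest: 20 bytes.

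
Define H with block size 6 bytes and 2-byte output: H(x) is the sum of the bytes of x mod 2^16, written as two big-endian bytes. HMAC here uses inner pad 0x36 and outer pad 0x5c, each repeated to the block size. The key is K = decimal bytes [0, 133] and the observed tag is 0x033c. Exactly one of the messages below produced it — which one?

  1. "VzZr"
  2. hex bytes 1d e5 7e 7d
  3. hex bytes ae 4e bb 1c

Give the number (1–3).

3

Key decimal bytes [0, 133] = 00 85 is 2 bytes ≤ B = 6; zero-pad to 6 bytes: K' = 00 85 00 00 00 00.
K' ⊕ ipad = 36 b3 36 36 36 36; K' ⊕ opad = 5c d9 5c 5c 5c 5c.
m1: inner = H(36 b3 36 36 36 36 56 7a 5a 72) = 03 5d; tag = H(5c d9 5c 5c 5c 5c 03 5d) = 0305
m2: inner = H(36 b3 36 36 36 36 1d e5 7e 7d) = 03 be; tag = H(5c d9 5c 5c 5c 5c 03 be) = 0366
m3: inner = H(36 b3 36 36 36 36 ae 4e bb 1c) = 03 94; tag = H(5c d9 5c 5c 5c 5c 03 94) = 033c ← matches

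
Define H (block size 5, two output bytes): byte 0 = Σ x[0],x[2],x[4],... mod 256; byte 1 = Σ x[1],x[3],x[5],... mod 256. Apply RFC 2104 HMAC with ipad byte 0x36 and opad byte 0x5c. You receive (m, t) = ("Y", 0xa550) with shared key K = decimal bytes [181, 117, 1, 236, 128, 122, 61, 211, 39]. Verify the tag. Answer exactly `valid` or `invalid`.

Key decimal bytes [181, 117, 1, 236, 128, 122, 61, 211, 39] = b5 75 01 ec 80 7a 3d d3 27 is 9 bytes > B = 5, so hash it first: H(key) = 9a ae, then zero-pad to 5 bytes: K' = 9a ae 00 00 00.
K' ⊕ ipad = ac 98 36 36 36; K' ⊕ opad = c6 f2 5c 5c 5c.
Inner hash: even-index sum = 280 mod 256 = 24; odd-index sum = 295 mod 256 = 39 → 18 27.
Outer hash (recomputed tag): even-index sum = 421 mod 256 = 165; odd-index sum = 358 mod 256 = 102 → a5 66.
Recomputed tag = a566; claimed = a550 → mismatch.

invalid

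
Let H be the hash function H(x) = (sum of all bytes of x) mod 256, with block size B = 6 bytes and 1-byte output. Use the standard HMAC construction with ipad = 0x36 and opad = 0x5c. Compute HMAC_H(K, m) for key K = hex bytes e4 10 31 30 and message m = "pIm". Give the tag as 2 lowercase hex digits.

2c

Key hex bytes e4 10 31 30 is 4 bytes ≤ B = 6; zero-pad to 6 bytes: K' = e4 10 31 30 00 00.
K' ⊕ ipad = d2 26 07 06 36 36.  K' ⊕ opad = b8 4c 6d 6c 5c 5c.
Inner input = (K'⊕ipad) ∥ m = d2 26 07 06 36 36 ∥ 70 49 6d.
Inner hash: sum = 210+38+7+6+54+54+112+73+109 = 663; mod 256 = 151 → 97.
Outer input = (K'⊕opad) ∥ inner = b8 4c 6d 6c 5c 5c ∥ 97.
Outer hash (tag): sum = 184+76+109+108+92+92+151 = 812; mod 256 = 44 → 2c.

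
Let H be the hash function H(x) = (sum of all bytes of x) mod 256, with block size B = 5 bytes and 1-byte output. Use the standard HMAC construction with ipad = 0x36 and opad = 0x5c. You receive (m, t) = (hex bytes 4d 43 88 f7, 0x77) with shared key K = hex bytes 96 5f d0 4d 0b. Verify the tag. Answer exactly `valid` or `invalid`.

Key hex bytes 96 5f d0 4d 0b is exactly B = 5 bytes: K' = 96 5f d0 4d 0b.
K' ⊕ ipad = a0 69 e6 7b 3d; K' ⊕ opad = ca 03 8c 11 57.
Inner hash: sum = 160+105+230+123+61+77+67+136+247 = 1206; mod 256 = 182 → b6.
Outer hash (recomputed tag): sum = 202+3+140+17+87+182 = 631; mod 256 = 119 → 77.
Recomputed tag = 77; claimed = 77 → match.

valid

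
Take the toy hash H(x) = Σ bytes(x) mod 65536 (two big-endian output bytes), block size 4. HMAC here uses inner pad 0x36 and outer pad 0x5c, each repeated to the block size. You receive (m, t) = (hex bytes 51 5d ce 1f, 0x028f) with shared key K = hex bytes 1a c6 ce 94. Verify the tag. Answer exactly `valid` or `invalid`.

Key hex bytes 1a c6 ce 94 is exactly B = 4 bytes: K' = 1a c6 ce 94.
K' ⊕ ipad = 2c f0 f8 a2; K' ⊕ opad = 46 9a 92 c8.
Inner hash: sum = 44+240+248+162+81+93+206+31 = 1105 → 04 51.
Outer hash (recomputed tag): sum = 70+154+146+200+4+81 = 655 → 02 8f.
Recomputed tag = 028f; claimed = 028f → match.

valid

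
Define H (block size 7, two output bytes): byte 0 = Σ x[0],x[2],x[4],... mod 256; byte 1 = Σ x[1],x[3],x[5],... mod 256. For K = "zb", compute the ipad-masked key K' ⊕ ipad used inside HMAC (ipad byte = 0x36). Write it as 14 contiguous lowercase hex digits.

4c543636363636

Key "zb" = 7a 62 is 2 bytes ≤ B = 7; zero-pad to 7 bytes: K' = 7a 62 00 00 00 00 00.
XOR each byte with 0x36: 7a⊕36=4c, 62⊕36=54, 00⊕36=36, 00⊕36=36, 00⊕36=36, 00⊕36=36, 00⊕36=36.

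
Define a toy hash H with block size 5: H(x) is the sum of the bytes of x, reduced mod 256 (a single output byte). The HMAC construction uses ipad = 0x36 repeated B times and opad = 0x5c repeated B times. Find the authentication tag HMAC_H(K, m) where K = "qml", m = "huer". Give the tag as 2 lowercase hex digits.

62

Key "qml" = 71 6d 6c is 3 bytes ≤ B = 5; zero-pad to 5 bytes: K' = 71 6d 6c 00 00.
K' ⊕ ipad = 47 5b 5a 36 36.  K' ⊕ opad = 2d 31 30 5c 5c.
Inner input = (K'⊕ipad) ∥ m = 47 5b 5a 36 36 ∥ 68 75 65 72.
Inner hash: sum = 71+91+90+54+54+104+117+101+114 = 796; mod 256 = 28 → 1c.
Outer input = (K'⊕opad) ∥ inner = 2d 31 30 5c 5c ∥ 1c.
Outer hash (tag): sum = 45+49+48+92+92+28 = 354; mod 256 = 98 → 62.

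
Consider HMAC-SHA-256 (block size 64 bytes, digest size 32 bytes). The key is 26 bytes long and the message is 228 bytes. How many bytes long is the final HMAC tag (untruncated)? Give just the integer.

32

The tag is one SHA-256 digest: 32 bytes.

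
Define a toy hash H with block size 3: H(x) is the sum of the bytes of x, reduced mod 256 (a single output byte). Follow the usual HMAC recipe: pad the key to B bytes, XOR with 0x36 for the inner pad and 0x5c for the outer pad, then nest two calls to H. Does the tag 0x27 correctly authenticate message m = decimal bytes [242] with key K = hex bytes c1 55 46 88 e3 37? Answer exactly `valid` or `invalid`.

invalid

Key hex bytes c1 55 46 88 e3 37 is 6 bytes > B = 3, so hash it first: H(key) = fe, then zero-pad to 3 bytes: K' = fe 00 00.
K' ⊕ ipad = c8 36 36; K' ⊕ opad = a2 5c 5c.
Inner hash: sum = 200+54+54+242 = 550; mod 256 = 38 → 26.
Outer hash (recomputed tag): sum = 162+92+92+38 = 384; mod 256 = 128 → 80.
Recomputed tag = 80; claimed = 27 → mismatch.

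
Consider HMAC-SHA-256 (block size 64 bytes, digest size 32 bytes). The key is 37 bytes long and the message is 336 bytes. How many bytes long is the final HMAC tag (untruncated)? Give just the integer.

32

The tag is one SHA-256 digest: 32 bytes.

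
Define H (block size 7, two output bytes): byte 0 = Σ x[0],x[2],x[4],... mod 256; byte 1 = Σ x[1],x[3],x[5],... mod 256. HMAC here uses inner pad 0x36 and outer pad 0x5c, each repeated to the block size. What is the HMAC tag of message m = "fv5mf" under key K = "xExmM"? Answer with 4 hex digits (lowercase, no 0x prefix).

bad6

Key "xExmM" = 78 45 78 6d 4d is 5 bytes ≤ B = 7; zero-pad to 7 bytes: K' = 78 45 78 6d 4d 00 00.
K' ⊕ ipad = 4e 73 4e 5b 7b 36 36.  K' ⊕ opad = 24 19 24 31 11 5c 5c.
Inner input = (K'⊕ipad) ∥ m = 4e 73 4e 5b 7b 36 36 ∥ 66 76 35 6d 66.
Inner hash: even-index sum = 560 mod 256 = 48; odd-index sum = 517 mod 256 = 5 → 30 05.
Outer input = (K'⊕opad) ∥ inner = 24 19 24 31 11 5c 5c ∥ 30 05.
Outer hash (tag): even-index sum = 186 mod 256 = 186; odd-index sum = 214 mod 256 = 214 → ba d6.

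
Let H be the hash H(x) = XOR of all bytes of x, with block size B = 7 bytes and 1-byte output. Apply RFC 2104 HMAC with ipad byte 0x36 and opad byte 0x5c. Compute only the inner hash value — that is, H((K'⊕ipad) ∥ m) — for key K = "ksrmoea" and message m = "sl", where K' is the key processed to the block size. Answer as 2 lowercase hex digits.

45

Key "ksrmoea" = 6b 73 72 6d 6f 65 61 is exactly B = 7 bytes: K' = 6b 73 72 6d 6f 65 61.
K' ⊕ ipad = 5d 45 44 5b 59 53 57.
Inner input = 5d 45 44 5b 59 53 57 ∥ 73 6c.
Inner hash: XOR 5d⊕45⊕44⊕5b⊕59⊕53⊕57⊕73⊕6c = 45.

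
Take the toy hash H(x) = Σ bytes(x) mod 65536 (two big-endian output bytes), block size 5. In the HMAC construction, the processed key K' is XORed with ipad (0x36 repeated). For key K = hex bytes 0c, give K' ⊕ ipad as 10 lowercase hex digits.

3a36363636

Key hex bytes 0c is 1 byte ≤ B = 5; zero-pad to 5 bytes: K' = 0c 00 00 00 00.
XOR each byte with 0x36: 0c⊕36=3a, 00⊕36=36, 00⊕36=36, 00⊕36=36, 00⊕36=36.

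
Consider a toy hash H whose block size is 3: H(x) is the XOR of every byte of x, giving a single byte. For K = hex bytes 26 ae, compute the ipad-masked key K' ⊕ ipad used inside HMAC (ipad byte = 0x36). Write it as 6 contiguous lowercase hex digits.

109836

Key hex bytes 26 ae is 2 bytes ≤ B = 3; zero-pad to 3 bytes: K' = 26 ae 00.
XOR each byte with 0x36: 26⊕36=10, ae⊕36=98, 00⊕36=36.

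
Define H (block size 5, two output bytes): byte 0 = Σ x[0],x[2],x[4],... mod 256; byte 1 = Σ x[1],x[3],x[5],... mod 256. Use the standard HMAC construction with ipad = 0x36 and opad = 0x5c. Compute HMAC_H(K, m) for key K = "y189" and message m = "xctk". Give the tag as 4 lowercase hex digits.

Key "y189" = 79 31 38 39 is 4 bytes ≤ B = 5; zero-pad to 5 bytes: K' = 79 31 38 39 00.
K' ⊕ ipad = 4f 07 0e 0f 36.  K' ⊕ opad = 25 6d 64 65 5c.
Inner input = (K'⊕ipad) ∥ m = 4f 07 0e 0f 36 ∥ 78 63 74 6b.
Inner hash: even-index sum = 353 mod 256 = 97; odd-index sum = 258 mod 256 = 2 → 61 02.
Outer input = (K'⊕opad) ∥ inner = 25 6d 64 65 5c ∥ 61 02.
Outer hash (tag): even-index sum = 231 mod 256 = 231; odd-index sum = 307 mod 256 = 51 → e7 33.

e733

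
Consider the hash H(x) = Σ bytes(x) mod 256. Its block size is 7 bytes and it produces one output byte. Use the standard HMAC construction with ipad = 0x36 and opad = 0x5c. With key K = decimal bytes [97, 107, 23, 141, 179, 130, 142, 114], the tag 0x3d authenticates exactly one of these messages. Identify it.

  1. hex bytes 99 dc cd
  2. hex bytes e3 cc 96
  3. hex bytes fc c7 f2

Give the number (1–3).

Key decimal bytes [97, 107, 23, 141, 179, 130, 142, 114] = 61 6b 17 8d b3 82 8e 72 is 8 bytes > B = 7, so hash it first: H(key) = a5, then zero-pad to 7 bytes: K' = a5 00 00 00 00 00 00.
K' ⊕ ipad = 93 36 36 36 36 36 36; K' ⊕ opad = f9 5c 5c 5c 5c 5c 5c.
m1: inner = H(93 36 36 36 36 36 36 99 dc cd) = 19; tag = H(f9 5c 5c 5c 5c 5c 5c 19) = 3a
m2: inner = H(93 36 36 36 36 36 36 e3 cc 96) = 1c; tag = H(f9 5c 5c 5c 5c 5c 5c 1c) = 3d ← matches
m3: inner = H(93 36 36 36 36 36 36 fc c7 f2) = 8c; tag = H(f9 5c 5c 5c 5c 5c 5c 8c) = ad

2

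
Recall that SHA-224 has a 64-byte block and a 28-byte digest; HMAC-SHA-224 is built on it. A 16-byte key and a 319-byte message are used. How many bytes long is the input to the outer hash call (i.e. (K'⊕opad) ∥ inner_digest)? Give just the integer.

92

Key is 16 ≤ 64 bytes, zero-padded: |K'| = 64.
Outer input = (K'⊕opad) ∥ H(inner) → 64 + 28 = 92 bytes.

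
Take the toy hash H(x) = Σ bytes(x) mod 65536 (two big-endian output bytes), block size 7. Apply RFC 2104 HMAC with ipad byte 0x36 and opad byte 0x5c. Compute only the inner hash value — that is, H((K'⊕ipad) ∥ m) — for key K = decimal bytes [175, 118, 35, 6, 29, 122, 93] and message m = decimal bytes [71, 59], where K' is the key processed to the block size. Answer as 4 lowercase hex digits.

0282

Key decimal bytes [175, 118, 35, 6, 29, 122, 93] = af 76 23 06 1d 7a 5d is exactly B = 7 bytes: K' = af 76 23 06 1d 7a 5d.
K' ⊕ ipad = 99 40 15 30 2b 4c 6b.
Inner input = 99 40 15 30 2b 4c 6b ∥ 47 3b.
Inner hash: sum = 153+64+21+48+43+76+107+71+59 = 642 → 02 82.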